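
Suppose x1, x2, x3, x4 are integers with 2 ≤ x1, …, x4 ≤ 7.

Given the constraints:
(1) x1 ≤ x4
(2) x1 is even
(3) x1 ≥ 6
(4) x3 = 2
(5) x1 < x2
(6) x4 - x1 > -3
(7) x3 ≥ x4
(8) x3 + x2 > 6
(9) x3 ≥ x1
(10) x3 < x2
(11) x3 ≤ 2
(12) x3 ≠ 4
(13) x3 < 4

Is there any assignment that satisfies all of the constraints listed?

Unsatisfiable

From constraints 1 and 3: x4 ≥ x1 and x1 ≥ 6, so x4 ≥ 6. From constraints 7 and 11: x4 ≤ x3 and x3 ≤ 2, so x4 ≤ 2. But 2 < 6, so no value of x4 works.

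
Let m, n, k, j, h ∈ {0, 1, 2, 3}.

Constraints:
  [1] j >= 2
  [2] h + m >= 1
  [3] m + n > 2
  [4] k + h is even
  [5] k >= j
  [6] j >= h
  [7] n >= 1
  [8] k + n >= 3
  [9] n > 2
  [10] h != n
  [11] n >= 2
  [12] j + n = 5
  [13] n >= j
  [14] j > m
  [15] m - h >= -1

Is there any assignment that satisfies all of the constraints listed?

Satisfiable

One satisfying assignment is m = 1, n = 3, k = 3, j = 2, h = 1.
For the less obvious constraints — constraint 2: h + m = 2; constraint 3: m + n = 4; constraint 8: k + n = 6 — and the others hold by inspection.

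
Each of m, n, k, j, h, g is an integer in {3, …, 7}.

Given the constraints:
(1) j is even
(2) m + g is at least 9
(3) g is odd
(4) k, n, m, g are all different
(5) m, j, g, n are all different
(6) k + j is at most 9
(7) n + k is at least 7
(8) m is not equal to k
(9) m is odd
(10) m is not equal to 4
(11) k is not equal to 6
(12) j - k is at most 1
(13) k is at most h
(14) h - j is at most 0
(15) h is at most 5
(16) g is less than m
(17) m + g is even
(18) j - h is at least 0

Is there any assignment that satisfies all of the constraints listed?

Setting (m, n, k, j, h, g) = (7, 6, 4, 4, 4, 5) satisfies everything: constraint 2: m + g = 12; constraint 6: k + j = 8; constraint 7: n + k = 10, and the others follow.

Satisfiable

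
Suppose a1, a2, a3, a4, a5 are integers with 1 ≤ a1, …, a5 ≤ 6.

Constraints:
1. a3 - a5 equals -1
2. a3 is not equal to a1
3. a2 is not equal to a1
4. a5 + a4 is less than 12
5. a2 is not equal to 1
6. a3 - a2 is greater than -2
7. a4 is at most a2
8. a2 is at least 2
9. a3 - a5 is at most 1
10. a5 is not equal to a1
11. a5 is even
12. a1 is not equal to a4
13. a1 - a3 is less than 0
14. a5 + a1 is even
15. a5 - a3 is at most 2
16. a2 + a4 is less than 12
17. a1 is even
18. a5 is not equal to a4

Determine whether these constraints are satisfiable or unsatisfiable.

Satisfiable

Setting (a1, a2, a3, a4, a5) = (4, 6, 5, 5, 6) satisfies everything: constraint 1: a3 - a5 = -1; constraint 4: a5 + a4 = 11; constraint 6: a3 - a2 = -1, and the others follow.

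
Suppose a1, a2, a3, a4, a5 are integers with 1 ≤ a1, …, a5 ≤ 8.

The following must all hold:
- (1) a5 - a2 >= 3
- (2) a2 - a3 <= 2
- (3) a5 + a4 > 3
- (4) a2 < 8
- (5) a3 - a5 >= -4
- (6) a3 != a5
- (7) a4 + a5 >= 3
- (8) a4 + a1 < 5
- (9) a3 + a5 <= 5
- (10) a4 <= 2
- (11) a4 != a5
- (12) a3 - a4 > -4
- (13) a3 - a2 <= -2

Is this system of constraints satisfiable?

Unsatisfiable

Constraints 1, 5, and 13 give a3 − a5 ≥ -4, a5 − a2 ≥ 3, a2 − a3 ≥ 2.
Adding all 3 inequalities: the left sides telescope to 0, and the right sides sum to (-4) + 3 + 2 = 1. So 0 ≥ 1, which is false.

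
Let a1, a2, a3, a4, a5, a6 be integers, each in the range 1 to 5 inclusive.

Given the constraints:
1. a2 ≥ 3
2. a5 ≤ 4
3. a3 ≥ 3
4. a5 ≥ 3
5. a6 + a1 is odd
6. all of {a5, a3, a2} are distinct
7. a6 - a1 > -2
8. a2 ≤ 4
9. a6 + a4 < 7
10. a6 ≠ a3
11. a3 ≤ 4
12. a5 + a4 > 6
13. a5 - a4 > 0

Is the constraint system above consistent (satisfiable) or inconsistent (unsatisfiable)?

Unsatisfiable

Constraints 1, 2, 3, 4, 8, and 11 confine each of a5, a3, a2 to the 2 values {3, 4}.
Constraint 6 requires all 3 of them to be distinct, but only 2 values are available — impossible by the pigeonhole principle.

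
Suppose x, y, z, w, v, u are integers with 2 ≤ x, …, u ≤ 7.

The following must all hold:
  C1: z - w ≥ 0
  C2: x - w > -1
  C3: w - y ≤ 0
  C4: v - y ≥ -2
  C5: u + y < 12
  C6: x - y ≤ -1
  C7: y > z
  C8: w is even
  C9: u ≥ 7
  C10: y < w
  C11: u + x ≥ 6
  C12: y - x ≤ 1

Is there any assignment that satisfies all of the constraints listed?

Constraints 1, 7, and 10 give w ≤ z, z < y, y < w. Chaining: w ≤ z < y < w, which forces w < w — impossible.

Unsatisfiable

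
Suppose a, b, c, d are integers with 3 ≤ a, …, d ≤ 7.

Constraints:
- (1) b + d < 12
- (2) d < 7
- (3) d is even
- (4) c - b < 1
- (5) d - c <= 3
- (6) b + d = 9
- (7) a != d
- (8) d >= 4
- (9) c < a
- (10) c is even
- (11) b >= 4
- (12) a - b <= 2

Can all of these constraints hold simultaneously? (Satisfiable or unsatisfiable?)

Try a = 5, b = 5, c = 4, d = 4.
Check constraint 1: b + d = 9; constraint 4: c - b = -1; constraint 5: d - c = 0. The remaining constraints are straightforward to verify.

Satisfiable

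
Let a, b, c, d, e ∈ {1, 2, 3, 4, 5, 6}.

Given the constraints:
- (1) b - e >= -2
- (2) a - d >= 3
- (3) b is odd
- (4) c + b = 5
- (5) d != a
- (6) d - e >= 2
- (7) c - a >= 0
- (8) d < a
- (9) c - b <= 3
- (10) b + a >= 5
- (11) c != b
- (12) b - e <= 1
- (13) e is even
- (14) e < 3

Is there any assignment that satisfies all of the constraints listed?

Constraints 2, 6, 7, 9, and 12 give a − d ≥ 3, d − e ≥ 2, e − b ≥ -1, b − c ≥ -3, c − a ≥ 0.
Adding all 5 inequalities: the left sides telescope to 0, and the right sides sum to 3 + 2 + (-1) + (-3) + 0 = 1. So 0 ≥ 1, which is false.

Unsatisfiable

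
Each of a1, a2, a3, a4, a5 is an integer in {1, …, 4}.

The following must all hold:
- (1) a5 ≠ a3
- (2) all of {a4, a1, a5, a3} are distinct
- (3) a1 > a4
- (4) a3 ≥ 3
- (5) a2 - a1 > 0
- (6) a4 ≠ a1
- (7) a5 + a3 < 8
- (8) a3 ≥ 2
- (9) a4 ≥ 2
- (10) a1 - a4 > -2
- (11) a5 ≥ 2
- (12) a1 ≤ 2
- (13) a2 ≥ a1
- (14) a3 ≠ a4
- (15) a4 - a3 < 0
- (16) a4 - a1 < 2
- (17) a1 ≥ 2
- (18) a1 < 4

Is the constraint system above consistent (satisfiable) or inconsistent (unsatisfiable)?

Unsatisfiable

Constraints 8, 9, 11, and 17 confine each of a4, a1, a5, a3 to the 3 values {2, …, 4} (the domain already gives each ≤ 4).
Constraint 2 requires all 4 of them to be distinct, but only 3 values are available — impossible by the pigeonhole principle.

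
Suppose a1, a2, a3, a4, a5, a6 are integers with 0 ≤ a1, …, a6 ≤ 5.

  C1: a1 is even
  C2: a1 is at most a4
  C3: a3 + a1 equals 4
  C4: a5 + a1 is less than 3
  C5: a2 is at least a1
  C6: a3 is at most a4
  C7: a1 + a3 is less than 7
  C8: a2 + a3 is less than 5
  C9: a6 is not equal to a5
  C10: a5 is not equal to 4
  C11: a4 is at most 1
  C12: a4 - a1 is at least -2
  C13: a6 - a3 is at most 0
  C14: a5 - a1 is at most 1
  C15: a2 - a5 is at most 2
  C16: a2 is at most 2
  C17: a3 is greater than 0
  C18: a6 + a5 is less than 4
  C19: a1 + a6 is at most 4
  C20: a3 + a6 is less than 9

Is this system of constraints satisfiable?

From constraints 6 and 11: a3 ≤ a4 ≤ 1. From constraints 5 and 16: a1 ≤ a2 ≤ 2. Hence a3 + a1 ≤ 3. But constraint 3 requires a3 + a1 = 4, and 4 > 3. Contradiction.

Unsatisfiable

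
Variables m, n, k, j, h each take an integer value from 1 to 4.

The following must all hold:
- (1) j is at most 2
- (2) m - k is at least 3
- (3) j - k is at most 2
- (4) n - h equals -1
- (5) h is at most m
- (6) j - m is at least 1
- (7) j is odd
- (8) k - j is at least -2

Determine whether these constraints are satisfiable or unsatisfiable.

Constraints 2, 6, and 8 give k − j ≥ -2, j − m ≥ 1, m − k ≥ 3.
Adding all 3 inequalities: the left sides telescope to 0, and the right sides sum to (-2) + 1 + 3 = 2. So 0 ≥ 2, which is false.

Unsatisfiable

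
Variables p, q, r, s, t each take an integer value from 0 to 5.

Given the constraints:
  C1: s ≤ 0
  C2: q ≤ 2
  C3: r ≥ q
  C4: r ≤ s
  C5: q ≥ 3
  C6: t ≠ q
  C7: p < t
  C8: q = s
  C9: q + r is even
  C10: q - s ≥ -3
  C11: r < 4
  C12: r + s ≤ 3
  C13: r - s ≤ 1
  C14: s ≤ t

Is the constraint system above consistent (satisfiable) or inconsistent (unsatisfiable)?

From constraints 3 and 5: r ≥ q and q ≥ 3, so r ≥ 3. From constraints 1 and 4: r ≤ s and s ≤ 0, so r ≤ 0. But 0 < 3, so no value of r works.

Unsatisfiable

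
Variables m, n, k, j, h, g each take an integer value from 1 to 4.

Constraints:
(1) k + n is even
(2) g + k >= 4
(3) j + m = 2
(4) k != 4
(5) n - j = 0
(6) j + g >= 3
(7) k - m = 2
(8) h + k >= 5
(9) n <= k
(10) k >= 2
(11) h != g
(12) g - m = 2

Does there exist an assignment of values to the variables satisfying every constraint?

Satisfiable

Setting (m, n, k, j, h, g) = (1, 1, 3, 1, 2, 3) satisfies everything: constraint 2: g + k = 6; constraint 3: j + m = 2; constraint 5: n - j = 0, and the others follow.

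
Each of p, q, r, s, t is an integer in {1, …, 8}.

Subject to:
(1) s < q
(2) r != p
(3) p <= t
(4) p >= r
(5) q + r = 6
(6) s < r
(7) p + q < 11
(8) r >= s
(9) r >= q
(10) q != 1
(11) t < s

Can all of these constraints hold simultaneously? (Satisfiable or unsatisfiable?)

Constraints 1, 3, 4, 9, and 11 give q ≤ r, r ≤ p, p ≤ t, t < s, s < q. Chaining: q ≤ r ≤ p ≤ t < s < q, which forces q < q — impossible.

Unsatisfiable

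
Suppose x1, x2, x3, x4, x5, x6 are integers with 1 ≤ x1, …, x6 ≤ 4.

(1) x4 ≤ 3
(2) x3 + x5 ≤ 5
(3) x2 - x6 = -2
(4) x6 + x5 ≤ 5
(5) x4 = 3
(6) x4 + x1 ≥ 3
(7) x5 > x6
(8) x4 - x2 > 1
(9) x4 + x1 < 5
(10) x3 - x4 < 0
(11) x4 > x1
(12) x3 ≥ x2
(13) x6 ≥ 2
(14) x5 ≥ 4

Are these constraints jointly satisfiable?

Unsatisfiable

From constraint 13: x6 ≥ 2. From constraint 14: x5 ≥ 4. Hence x6 + x5 ≥ 6. But constraint 4 requires x6 + x5 ≤ 5, and 5 < 6. Contradiction.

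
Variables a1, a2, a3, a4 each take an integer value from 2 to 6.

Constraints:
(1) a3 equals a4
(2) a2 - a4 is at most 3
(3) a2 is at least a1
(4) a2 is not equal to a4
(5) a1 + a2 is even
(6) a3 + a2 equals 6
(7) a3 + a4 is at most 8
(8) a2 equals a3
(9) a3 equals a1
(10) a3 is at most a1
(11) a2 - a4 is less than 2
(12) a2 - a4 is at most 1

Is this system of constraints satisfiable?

From constraints 1 and 8, a2 = a3 = a4, so a2 = a4. But constraint 4 says a2 ≠ a4. Contradiction.

Unsatisfiable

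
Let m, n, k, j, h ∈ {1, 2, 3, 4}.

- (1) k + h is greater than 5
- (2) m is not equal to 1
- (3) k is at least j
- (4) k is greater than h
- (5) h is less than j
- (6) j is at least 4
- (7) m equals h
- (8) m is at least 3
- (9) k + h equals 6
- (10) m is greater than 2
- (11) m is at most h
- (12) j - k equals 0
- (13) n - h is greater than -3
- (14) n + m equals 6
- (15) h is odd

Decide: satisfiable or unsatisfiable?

Unsatisfiable

From constraints 3 and 6: k ≥ j ≥ 4. From constraints 8 and 11: h ≥ m ≥ 3. Hence k + h ≥ 7. But constraint 9 requires k + h = 6, and 6 < 7. Contradiction.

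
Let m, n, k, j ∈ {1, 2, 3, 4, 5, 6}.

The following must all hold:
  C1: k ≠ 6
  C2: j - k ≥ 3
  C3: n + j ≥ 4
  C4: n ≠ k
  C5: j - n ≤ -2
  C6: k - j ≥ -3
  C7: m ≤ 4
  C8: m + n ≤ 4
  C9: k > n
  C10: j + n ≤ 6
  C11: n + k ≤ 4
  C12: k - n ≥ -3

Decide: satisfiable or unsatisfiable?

Unsatisfiable

Constraints 2, 5, and 12 give n − j ≥ 2, j − k ≥ 3, k − n ≥ -3.
Adding all 3 inequalities: the left sides telescope to 0, and the right sides sum to 2 + 3 + (-3) = 2. So 0 ≥ 2, which is false.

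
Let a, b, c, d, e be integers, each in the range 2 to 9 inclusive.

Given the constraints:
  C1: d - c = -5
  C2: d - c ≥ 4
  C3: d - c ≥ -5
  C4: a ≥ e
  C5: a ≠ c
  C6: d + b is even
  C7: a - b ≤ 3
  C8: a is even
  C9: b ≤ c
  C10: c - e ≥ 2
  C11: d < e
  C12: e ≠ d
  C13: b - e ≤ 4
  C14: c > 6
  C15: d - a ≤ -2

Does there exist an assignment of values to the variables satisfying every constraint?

Constraints 2, 7, 10, 13, and 15 give e − b ≥ -4, b − a ≥ -3, a − d ≥ 2, d − c ≥ 4, c − e ≥ 2.
Adding all 5 inequalities: the left sides telescope to 0, and the right sides sum to (-4) + (-3) + 2 + 4 + 2 = 1. So 0 ≥ 1, which is false.

Unsatisfiable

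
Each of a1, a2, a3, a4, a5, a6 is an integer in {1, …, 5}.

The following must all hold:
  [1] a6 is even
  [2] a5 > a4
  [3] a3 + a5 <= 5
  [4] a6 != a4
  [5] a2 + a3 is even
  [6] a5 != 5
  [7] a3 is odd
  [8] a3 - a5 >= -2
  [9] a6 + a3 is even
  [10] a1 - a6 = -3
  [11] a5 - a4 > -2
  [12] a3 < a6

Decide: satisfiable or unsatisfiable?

Constraint 1 makes a6 even and constraint 7 makes a3 odd, so a6 + a3 must be odd. Constraint 9 says a6 + a3 is even — contradiction.

Unsatisfiable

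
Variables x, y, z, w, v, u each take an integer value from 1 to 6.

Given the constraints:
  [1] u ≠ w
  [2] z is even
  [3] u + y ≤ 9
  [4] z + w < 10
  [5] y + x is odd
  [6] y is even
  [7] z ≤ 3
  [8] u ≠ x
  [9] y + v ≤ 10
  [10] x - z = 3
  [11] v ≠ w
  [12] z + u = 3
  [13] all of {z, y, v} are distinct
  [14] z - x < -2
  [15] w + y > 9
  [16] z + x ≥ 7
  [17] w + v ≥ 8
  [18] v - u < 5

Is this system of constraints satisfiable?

Satisfiable

The assignment x = 5, y = 6, z = 2, w = 5, v = 4, u = 1 works:
  constraint 3 holds since u + y = 7.
  constraint 4 holds since z + w = 7.
  constraint 9 holds since y + v = 10.
The rest check out directly.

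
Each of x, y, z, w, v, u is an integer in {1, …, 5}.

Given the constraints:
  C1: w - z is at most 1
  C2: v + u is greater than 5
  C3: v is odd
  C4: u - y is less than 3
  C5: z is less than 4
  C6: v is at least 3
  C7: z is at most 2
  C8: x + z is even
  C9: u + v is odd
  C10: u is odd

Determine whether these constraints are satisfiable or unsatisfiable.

Unsatisfiable

Constraint 10 makes u odd and constraint 3 makes v odd, so u + v must be even. Constraint 9 says u + v is odd — contradiction.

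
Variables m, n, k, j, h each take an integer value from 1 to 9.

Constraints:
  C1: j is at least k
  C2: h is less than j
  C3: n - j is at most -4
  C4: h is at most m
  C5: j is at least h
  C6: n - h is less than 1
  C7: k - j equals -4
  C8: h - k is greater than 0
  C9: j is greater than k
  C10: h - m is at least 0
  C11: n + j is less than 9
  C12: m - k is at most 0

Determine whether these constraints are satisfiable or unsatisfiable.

Constraints 4, 8, and 12 give h ≤ m, m ≤ k, k < h. Chaining: h ≤ m ≤ k < h, which forces h < h — impossible.

Unsatisfiable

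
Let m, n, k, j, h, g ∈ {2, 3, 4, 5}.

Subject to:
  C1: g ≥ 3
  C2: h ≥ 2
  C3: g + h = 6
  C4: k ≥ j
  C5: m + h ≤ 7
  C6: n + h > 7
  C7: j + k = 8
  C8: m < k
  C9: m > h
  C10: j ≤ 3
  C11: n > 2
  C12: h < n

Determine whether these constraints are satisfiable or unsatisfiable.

Take m = 4, n = 5, k = 5, j = 3, h = 3, g = 3. Then constraint 3: g + h = 6; constraint 5: m + h = 7, and every other listed constraint is also met.

Satisfiable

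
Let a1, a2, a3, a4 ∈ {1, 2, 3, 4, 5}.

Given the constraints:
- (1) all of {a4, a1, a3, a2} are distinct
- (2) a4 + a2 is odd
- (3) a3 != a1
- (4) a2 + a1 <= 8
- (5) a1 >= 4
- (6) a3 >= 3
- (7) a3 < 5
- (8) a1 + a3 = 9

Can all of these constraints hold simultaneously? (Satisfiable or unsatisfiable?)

Setting (a1, a2, a3, a4) = (5, 3, 4, 2) satisfies everything: constraint 4: a2 + a1 = 8; constraint 8: a1 + a3 = 9, and the others follow.

Satisfiable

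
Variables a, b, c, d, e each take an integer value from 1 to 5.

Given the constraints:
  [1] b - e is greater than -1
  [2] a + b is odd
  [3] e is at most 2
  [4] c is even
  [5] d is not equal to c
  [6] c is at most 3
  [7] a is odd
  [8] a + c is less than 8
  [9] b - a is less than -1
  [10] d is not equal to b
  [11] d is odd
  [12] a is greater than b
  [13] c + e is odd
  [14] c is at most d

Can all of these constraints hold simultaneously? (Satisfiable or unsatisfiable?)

Satisfiable

Setting (a, b, c, d, e) = (5, 2, 2, 5, 1) satisfies everything: constraint 1: b - e = 1; constraint 8: a + c = 7, and the others follow.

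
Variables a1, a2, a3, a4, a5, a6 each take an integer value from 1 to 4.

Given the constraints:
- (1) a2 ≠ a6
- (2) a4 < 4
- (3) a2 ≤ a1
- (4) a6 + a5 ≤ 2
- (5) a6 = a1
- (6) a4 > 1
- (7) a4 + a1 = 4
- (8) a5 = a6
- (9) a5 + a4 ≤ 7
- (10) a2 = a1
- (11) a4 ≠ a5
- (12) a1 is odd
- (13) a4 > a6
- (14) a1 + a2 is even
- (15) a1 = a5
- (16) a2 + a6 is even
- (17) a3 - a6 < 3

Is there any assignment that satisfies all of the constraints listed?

Unsatisfiable

From constraints 8, 10, and 15, a2 = a1 = a5 = a6, so a2 = a6. But constraint 1 says a2 ≠ a6. Contradiction.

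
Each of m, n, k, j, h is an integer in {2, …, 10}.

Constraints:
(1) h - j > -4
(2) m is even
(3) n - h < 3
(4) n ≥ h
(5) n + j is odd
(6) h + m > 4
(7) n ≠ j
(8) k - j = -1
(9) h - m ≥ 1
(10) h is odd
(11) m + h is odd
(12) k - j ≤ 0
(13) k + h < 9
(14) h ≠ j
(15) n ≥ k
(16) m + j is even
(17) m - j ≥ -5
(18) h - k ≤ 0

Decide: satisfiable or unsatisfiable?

Try m = 2, n = 3, k = 3, j = 4, h = 3.
Check constraint 1: h - j = -1; constraint 3: n - h = 0; constraint 6: h + m = 5. The remaining constraints are straightforward to verify.

Satisfiable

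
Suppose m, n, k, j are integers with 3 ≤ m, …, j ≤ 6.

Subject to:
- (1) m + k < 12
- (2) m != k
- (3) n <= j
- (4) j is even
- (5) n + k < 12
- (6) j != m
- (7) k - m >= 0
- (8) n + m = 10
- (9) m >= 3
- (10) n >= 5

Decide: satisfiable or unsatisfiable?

Satisfiable

The assignment m = 4, n = 6, k = 5, j = 6 works:
  constraint 1 holds since m + k = 9.
  constraint 5 holds since n + k = 11.
The rest check out directly.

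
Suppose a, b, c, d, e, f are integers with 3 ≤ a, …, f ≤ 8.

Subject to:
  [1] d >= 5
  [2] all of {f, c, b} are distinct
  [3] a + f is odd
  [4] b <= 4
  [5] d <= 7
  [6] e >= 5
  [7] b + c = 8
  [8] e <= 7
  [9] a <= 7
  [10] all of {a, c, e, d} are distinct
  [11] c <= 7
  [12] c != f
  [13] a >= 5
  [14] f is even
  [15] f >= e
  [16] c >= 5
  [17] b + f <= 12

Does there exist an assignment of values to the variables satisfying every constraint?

Constraints 1, 5, 6, 8, 9, 11, 13, and 16 confine each of a, c, e, d to the 3 values {5, …, 7}.
Constraint 10 requires all 4 of them to be distinct, but only 3 values are available — impossible by the pigeonhole principle.

Unsatisfiable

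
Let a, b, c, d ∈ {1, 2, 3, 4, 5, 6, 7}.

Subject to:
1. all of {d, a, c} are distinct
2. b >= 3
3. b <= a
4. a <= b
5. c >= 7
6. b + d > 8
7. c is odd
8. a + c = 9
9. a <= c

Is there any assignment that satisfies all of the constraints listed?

From constraints 2 and 3: a ≥ b ≥ 3. From constraint 5: c ≥ 7. Hence a + c ≥ 10. But constraint 8 requires a + c = 9, and 9 < 10. Contradiction.

Unsatisfiable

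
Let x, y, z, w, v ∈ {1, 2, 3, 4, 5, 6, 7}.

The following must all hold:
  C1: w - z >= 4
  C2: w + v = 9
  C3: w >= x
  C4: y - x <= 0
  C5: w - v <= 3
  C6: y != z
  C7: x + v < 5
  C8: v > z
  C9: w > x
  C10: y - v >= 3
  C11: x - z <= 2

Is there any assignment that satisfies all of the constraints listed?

Constraints 1, 4, 5, 10, and 11 give y − v ≥ 3, v − w ≥ -3, w − z ≥ 4, z − x ≥ -2, x − y ≥ 0.
Adding all 5 inequalities: the left sides telescope to 0, and the right sides sum to 3 + (-3) + 4 + (-2) + 0 = 2. So 0 ≥ 2, which is false.

Unsatisfiable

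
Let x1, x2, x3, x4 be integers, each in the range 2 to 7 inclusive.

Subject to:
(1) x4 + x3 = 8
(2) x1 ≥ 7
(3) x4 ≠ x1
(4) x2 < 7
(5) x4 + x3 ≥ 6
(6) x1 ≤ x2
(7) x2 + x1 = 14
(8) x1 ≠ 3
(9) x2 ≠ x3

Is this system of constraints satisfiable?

Unsatisfiable

From constraints 2 and 6: x2 ≥ x1 and x1 ≥ 7, so x2 ≥ 7. From constraint 4: x2 ≤ 6. But 6 < 7, so no value of x2 works.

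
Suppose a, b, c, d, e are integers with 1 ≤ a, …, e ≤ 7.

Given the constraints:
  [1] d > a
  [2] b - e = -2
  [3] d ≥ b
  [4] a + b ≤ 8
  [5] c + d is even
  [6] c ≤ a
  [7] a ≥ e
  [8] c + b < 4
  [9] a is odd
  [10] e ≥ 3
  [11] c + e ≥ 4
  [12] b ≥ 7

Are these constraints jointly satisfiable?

From constraints 7 and 10: a ≥ e ≥ 3. From constraint 12: b ≥ 7. Hence a + b ≥ 10. But constraint 4 requires a + b ≤ 8, and 8 < 10. Contradiction.

Unsatisfiable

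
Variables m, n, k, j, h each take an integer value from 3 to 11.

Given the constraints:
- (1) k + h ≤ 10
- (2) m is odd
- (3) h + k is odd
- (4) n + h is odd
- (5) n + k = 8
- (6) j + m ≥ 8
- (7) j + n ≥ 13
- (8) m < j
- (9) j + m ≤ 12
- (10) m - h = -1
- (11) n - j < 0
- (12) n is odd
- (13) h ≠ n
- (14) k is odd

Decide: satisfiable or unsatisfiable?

The assignment m = 3, n = 5, k = 3, j = 8, h = 4 works:
  constraint 1 holds since k + h = 7.
  constraint 5 holds since n + k = 8.
The rest check out directly.

Satisfiable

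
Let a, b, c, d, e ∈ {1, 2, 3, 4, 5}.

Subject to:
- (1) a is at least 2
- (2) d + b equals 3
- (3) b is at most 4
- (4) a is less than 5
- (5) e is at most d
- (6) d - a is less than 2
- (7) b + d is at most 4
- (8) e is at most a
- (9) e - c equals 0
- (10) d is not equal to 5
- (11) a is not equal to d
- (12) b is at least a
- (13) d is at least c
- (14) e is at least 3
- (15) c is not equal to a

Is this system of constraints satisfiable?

Unsatisfiable

From constraints 1 and 12: b ≥ a ≥ 2. From constraints 5 and 14: d ≥ e ≥ 3. Hence b + d ≥ 5. But constraint 7 requires b + d ≤ 4, and 4 < 5. Contradiction.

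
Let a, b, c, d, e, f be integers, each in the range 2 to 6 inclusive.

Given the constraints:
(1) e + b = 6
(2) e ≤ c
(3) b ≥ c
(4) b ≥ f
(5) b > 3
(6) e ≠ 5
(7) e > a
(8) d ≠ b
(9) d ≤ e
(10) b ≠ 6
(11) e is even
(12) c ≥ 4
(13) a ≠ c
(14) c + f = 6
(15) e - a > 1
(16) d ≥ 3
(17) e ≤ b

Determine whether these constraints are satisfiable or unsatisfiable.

From constraints 9 and 16: e ≥ d ≥ 3. From constraints 3 and 12: b ≥ c ≥ 4. Hence e + b ≥ 7. But constraint 1 requires e + b = 6, and 6 < 7. Contradiction.

Unsatisfiable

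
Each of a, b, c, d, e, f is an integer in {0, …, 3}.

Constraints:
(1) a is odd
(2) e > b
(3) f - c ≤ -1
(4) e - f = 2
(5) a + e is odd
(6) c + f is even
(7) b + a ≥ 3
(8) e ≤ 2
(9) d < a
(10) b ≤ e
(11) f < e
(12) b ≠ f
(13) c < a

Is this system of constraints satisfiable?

Setting (a, b, c, d, e, f) = (3, 1, 2, 2, 2, 0) satisfies everything: constraint 3: f - c = -2; constraint 4: e - f = 2, and the others follow.

Satisfiable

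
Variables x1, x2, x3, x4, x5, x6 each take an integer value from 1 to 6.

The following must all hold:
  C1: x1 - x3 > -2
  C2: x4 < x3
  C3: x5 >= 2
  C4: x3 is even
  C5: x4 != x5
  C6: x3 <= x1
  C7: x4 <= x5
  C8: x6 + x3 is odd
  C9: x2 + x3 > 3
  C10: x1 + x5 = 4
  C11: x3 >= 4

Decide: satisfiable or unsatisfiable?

Unsatisfiable

From constraints 6 and 11: x1 ≥ x3 ≥ 4. From constraint 3: x5 ≥ 2. Hence x1 + x5 ≥ 6. But constraint 10 requires x1 + x5 = 4, and 4 < 6. Contradiction.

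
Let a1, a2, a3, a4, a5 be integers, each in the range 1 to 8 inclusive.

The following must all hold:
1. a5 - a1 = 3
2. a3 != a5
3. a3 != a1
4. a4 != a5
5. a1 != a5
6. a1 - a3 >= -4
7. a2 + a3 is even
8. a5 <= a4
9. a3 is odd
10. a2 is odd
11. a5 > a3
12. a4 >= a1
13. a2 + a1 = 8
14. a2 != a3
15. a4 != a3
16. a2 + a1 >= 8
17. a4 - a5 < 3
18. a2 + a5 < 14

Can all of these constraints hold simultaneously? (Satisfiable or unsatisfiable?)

Setting (a1, a2, a3, a4, a5) = (1, 7, 3, 5, 4) satisfies everything: constraint 1: a5 - a1 = 3; constraint 6: a1 - a3 = -2, and the others follow.

Satisfiable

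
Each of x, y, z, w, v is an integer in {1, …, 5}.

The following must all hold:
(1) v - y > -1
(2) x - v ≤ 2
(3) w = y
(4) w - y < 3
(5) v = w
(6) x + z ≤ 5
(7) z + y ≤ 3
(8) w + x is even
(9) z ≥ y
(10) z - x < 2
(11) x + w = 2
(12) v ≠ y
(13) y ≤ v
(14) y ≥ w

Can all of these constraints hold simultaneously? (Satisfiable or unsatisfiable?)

Unsatisfiable

From constraints 3 and 5, v = w = y, so v = y. But constraint 12 says v ≠ y. Contradiction.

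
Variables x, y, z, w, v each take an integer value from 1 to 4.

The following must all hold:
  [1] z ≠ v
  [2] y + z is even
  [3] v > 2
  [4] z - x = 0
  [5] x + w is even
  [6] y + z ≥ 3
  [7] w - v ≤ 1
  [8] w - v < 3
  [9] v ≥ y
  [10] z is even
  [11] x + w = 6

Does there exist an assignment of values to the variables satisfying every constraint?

Satisfiable

Try x = 2, y = 2, z = 2, w = 4, v = 4.
Check constraint 4: z - x = 0; constraint 6: y + z = 4. The remaining constraints are straightforward to verify.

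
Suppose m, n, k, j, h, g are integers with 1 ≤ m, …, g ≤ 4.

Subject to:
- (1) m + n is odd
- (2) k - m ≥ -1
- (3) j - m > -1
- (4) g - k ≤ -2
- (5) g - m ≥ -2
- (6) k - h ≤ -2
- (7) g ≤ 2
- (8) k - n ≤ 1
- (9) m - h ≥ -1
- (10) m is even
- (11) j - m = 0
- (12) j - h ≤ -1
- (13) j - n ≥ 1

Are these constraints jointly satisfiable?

Constraints 4, 5, 6, and 9 give m − h ≥ -1, h − k ≥ 2, k − g ≥ 2, g − m ≥ -2.
Adding all 4 inequalities: the left sides telescope to 0, and the right sides sum to (-1) + 2 + 2 + (-2) = 1. So 0 ≥ 1, which is false.

Unsatisfiable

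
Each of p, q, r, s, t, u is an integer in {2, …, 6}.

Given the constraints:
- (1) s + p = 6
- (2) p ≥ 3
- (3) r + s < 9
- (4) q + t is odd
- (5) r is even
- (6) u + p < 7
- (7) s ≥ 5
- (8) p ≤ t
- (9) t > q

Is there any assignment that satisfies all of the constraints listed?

From constraint 7: s ≥ 5. From constraint 2: p ≥ 3. Hence s + p ≥ 8. But constraint 1 requires s + p = 6, and 6 < 8. Contradiction.

Unsatisfiable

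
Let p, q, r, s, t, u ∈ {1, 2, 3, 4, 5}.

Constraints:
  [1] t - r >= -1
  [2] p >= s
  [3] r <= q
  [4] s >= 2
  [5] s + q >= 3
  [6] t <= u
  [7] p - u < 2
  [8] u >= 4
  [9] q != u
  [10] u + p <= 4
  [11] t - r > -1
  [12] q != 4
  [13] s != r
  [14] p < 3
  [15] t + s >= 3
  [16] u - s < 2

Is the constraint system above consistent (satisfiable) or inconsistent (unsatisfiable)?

Unsatisfiable

From constraint 8: u ≥ 4. From constraints 2 and 4: p ≥ s ≥ 2. Hence u + p ≥ 6. But constraint 10 requires u + p ≤ 4, and 4 < 6. Contradiction.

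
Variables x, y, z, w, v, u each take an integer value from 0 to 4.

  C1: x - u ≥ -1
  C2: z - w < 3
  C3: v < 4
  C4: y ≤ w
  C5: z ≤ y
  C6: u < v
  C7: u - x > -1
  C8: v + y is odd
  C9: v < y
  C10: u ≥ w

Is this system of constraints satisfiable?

Constraints 4, 6, 9, and 10 give y ≤ w, w ≤ u, u < v, v < y. Chaining: y ≤ w ≤ u < v < y, which forces y < y — impossible.

Unsatisfiable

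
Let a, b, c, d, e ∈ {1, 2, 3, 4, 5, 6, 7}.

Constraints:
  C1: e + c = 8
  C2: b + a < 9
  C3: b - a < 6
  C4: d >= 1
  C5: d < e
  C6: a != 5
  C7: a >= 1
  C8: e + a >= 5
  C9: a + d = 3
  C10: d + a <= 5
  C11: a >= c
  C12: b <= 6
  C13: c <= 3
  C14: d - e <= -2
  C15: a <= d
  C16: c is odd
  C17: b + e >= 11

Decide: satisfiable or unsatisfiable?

Try a = 1, b = 6, c = 1, d = 2, e = 7.
Check constraint 1: e + c = 8; constraint 2: b + a = 7. The remaining constraints are straightforward to verify.

Satisfiable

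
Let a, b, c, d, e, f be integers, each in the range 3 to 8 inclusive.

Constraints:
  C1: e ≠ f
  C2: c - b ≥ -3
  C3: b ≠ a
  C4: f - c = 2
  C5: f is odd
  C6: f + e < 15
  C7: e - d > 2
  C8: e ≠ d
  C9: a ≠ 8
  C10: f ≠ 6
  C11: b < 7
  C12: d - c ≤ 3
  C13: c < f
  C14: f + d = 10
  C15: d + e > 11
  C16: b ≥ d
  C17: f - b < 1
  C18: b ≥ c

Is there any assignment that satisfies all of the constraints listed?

Satisfiable

Setting (a, b, c, d, e, f) = (5, 6, 3, 5, 8, 5) satisfies everything: constraint 2: c - b = -3; constraint 4: f - c = 2; constraint 6: f + e = 13, and the others follow.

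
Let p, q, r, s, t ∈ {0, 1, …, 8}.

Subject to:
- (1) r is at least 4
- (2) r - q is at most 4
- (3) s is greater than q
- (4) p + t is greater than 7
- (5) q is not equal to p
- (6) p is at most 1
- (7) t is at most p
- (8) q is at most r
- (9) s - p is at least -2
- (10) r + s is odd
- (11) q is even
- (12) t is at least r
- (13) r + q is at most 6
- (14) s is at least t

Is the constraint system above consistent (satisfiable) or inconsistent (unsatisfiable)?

Unsatisfiable

From constraints 1 and 12: t ≥ r and r ≥ 4, so t ≥ 4. From constraints 6 and 7: t ≤ p and p ≤ 1, so t ≤ 1. But 1 < 4, so no value of t works.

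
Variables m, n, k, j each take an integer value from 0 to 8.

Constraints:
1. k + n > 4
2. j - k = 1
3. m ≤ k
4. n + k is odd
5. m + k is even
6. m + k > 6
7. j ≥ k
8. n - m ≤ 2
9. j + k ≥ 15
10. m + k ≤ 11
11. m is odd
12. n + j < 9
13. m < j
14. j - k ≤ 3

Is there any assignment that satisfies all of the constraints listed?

Satisfiable

The assignment m = 1, n = 0, k = 7, j = 8 works:
  constraint 1 holds since k + n = 7.
  constraint 2 holds since j - k = 1.
The rest check out directly.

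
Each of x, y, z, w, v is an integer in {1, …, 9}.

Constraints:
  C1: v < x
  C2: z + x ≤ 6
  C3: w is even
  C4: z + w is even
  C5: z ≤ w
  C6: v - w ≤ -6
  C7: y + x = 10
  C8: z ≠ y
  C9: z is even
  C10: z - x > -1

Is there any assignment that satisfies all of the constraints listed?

Satisfiable

One satisfying assignment is x = 2, y = 8, z = 2, w = 8, v = 1.
For the less obvious constraints — constraint 2: z + x = 4; constraint 6: v - w = -7; constraint 7: y + x = 10 — and the others hold by inspection.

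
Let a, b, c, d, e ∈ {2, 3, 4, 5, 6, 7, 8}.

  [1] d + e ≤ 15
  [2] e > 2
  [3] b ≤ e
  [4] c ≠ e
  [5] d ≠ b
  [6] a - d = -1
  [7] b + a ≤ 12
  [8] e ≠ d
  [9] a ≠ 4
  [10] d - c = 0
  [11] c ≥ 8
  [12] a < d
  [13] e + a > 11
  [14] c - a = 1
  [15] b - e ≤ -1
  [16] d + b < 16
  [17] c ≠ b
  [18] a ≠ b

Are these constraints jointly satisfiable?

One satisfying assignment is a = 7, b = 5, c = 8, d = 8, e = 7.
For the less obvious constraints — constraint 1: d + e = 15; constraint 6: a - d = -1 — and the others hold by inspection.

Satisfiable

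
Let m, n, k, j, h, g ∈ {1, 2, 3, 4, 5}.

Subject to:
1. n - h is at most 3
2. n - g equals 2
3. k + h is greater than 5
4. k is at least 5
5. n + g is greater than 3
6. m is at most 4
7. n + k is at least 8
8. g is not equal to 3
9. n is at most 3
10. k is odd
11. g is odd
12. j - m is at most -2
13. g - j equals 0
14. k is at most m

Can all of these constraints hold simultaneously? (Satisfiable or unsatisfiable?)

From constraint 9: n ≤ 3. From constraints 6 and 14: k ≤ m ≤ 4. Hence n + k ≤ 7. But constraint 7 requires n + k ≥ 8, and 8 > 7. Contradiction.

Unsatisfiable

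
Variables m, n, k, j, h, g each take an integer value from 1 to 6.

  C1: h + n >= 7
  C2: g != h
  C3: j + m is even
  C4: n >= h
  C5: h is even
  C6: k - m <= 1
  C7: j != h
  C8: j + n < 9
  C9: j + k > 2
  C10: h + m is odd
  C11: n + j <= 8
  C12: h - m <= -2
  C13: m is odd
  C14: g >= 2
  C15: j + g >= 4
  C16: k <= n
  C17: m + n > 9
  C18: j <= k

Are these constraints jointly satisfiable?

Satisfiable

Setting (m, n, k, j, h, g) = (5, 6, 3, 1, 2, 6) satisfies everything: constraint 1: h + n = 8; constraint 6: k - m = -2; constraint 8: j + n = 7, and the others follow.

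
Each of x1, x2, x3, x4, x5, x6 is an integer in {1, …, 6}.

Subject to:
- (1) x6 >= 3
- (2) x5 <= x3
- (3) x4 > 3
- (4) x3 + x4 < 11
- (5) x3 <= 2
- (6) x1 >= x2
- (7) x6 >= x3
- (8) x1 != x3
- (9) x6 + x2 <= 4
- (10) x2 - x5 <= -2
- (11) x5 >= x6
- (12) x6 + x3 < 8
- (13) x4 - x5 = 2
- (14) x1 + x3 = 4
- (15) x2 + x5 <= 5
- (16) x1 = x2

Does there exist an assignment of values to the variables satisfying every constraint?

Unsatisfiable

From constraints 1 and 11: x5 ≥ x6 and x6 ≥ 3, so x5 ≥ 3. From constraints 2 and 5: x5 ≤ x3 and x3 ≤ 2, so x5 ≤ 2. But 2 < 3, so no value of x5 works.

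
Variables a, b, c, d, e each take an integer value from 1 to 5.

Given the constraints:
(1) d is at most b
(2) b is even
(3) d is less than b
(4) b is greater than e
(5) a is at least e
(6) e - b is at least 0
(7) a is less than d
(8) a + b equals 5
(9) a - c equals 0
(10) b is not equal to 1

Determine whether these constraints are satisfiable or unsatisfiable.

Constraints 3, 5, 6, and 7 give d < b, b ≤ e, e ≤ a, a < d. Chaining: d < b ≤ e ≤ a < d, which forces d < d — impossible.

Unsatisfiable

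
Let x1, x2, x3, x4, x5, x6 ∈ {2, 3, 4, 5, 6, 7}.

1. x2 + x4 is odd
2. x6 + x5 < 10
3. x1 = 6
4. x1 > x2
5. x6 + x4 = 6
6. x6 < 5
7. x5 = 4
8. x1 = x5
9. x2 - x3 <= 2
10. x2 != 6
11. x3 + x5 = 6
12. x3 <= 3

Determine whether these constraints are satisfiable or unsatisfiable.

Unsatisfiable

Constraint 3 fixes x1 = 6 and constraint 7 fixes x5 = 4, but constraint 8 requires x1 = x5. Since 6 ≠ 4, contradiction.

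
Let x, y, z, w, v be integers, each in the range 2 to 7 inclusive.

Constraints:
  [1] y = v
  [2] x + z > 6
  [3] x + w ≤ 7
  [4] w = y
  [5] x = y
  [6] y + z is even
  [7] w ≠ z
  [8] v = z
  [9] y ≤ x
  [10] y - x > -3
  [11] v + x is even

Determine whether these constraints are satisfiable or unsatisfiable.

From constraints 1, 4, and 8, w = y = v = z, so w = z. But constraint 7 says w ≠ z. Contradiction.

Unsatisfiable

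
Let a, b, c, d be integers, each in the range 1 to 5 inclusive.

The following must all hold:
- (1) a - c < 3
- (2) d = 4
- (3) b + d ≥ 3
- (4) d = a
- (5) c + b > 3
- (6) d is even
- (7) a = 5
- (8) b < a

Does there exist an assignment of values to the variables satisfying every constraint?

Unsatisfiable

Constraint 2 fixes d = 4 and constraint 7 fixes a = 5, but constraint 4 requires d = a. Since 4 ≠ 5, contradiction.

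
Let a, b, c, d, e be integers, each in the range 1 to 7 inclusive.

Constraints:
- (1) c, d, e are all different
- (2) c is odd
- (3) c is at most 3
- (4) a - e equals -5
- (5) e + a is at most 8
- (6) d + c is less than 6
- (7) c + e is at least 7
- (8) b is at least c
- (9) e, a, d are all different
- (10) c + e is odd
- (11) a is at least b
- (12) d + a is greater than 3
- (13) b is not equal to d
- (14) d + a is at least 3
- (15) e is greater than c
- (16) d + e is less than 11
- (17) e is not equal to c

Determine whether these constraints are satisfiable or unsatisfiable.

One satisfying assignment is a = 1, b = 1, c = 1, d = 3, e = 6.
For the less obvious constraints — constraint 4: a - e = -5; constraint 5: e + a = 7; constraint 6: d + c = 4 — and the others hold by inspection.

Satisfiable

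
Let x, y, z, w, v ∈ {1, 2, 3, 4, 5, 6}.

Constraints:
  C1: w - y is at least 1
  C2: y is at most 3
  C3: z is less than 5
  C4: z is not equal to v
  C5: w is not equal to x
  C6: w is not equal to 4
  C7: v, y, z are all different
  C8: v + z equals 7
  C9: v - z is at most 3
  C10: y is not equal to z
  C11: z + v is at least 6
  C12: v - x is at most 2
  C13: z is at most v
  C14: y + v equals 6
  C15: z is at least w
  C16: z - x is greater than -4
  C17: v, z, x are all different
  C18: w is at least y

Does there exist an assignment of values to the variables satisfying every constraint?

Satisfiable

Try x = 4, y = 1, z = 2, w = 2, v = 5.
Check constraint 1: w - y = 1; constraint 8: v + z = 7; constraint 9: v - z = 3. The remaining constraints are straightforward to verify.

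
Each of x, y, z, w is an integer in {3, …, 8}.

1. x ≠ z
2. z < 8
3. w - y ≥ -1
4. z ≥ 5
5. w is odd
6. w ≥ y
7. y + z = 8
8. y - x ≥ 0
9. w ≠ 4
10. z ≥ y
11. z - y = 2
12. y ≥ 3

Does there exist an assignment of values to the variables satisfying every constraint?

Setting (x, y, z, w) = (3, 3, 5, 3) satisfies everything: constraint 3: w - y = 0; constraint 7: y + z = 8, and the others follow.

Satisfiable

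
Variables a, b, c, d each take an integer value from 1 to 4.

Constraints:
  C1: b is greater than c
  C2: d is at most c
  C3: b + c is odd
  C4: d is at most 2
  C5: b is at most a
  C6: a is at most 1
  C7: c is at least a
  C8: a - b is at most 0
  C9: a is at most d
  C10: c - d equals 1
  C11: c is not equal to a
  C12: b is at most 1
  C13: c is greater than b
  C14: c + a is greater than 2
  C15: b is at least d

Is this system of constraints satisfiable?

Unsatisfiable

Constraints 1, 2, 5, and 9 give a ≤ d, d ≤ c, c < b, b ≤ a. Chaining: a ≤ d ≤ c < b ≤ a, which forces a < a — impossible.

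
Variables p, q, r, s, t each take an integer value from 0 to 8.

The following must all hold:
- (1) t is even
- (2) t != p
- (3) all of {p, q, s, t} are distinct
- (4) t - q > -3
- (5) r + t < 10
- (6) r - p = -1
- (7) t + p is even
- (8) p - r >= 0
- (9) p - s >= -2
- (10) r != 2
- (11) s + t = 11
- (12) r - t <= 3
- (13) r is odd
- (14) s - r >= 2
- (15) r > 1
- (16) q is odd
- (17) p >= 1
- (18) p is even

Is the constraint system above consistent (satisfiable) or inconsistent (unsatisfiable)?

Satisfiable

The assignment p = 6, q = 5, r = 5, s = 7, t = 4 works:
  constraint 4 holds since t - q = -1.
  constraint 5 holds since r + t = 9.
  constraint 6 holds since r - p = -1.
The rest check out directly.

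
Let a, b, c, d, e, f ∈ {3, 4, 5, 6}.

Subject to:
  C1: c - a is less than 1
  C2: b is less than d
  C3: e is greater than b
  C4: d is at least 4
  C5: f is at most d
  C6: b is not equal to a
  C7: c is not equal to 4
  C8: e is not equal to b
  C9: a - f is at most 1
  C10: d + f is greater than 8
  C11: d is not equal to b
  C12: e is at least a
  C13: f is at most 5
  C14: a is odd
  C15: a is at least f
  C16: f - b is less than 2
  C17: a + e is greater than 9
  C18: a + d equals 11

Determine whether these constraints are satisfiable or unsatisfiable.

Satisfiable

Try a = 5, b = 3, c = 3, d = 6, e = 5, f = 4.
Check constraint 1: c - a = -2; constraint 9: a - f = 1; constraint 10: d + f = 10. The remaining constraints are straightforward to verify.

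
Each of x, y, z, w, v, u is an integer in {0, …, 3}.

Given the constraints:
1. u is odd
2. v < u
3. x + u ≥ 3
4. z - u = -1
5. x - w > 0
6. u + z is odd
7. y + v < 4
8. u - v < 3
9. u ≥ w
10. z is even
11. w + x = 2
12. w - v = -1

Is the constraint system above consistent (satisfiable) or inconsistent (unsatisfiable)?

Satisfiable

Take x = 2, y = 2, z = 2, w = 0, v = 1, u = 3. Then constraint 3: x + u = 5; constraint 4: z - u = -1, and every other listed constraint is also met.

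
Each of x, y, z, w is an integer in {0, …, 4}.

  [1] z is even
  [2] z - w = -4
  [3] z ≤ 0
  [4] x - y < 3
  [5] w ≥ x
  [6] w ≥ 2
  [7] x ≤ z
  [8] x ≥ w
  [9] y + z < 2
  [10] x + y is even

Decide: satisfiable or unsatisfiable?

From constraints 6 and 8: x ≥ w and w ≥ 2, so x ≥ 2. From constraints 3 and 7: x ≤ z and z ≤ 0, so x ≤ 0. But 0 < 2, so no value of x works.

Unsatisfiable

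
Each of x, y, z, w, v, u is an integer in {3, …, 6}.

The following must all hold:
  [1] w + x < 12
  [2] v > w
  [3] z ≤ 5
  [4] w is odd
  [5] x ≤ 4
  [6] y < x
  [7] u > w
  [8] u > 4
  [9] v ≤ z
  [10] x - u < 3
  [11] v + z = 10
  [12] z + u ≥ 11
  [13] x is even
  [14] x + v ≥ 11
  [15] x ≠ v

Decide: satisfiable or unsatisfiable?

Unsatisfiable

From constraint 5: x ≤ 4. From constraints 3 and 9: v ≤ z ≤ 5. Hence x + v ≤ 9. But constraint 14 requires x + v ≥ 11, and 11 > 9. Contradiction.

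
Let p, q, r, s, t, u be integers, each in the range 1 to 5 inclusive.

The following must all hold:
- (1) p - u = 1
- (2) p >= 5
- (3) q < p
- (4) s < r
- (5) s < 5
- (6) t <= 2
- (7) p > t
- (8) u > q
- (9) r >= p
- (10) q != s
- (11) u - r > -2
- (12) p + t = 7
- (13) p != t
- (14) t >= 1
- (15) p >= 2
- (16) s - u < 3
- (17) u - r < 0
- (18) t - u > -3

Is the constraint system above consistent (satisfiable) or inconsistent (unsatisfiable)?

Satisfiable

Take p = 5, q = 1, r = 5, s = 4, t = 2, u = 4. Then constraint 1: p - u = 1; constraint 11: u - r = -1, and every other listed constraint is also met.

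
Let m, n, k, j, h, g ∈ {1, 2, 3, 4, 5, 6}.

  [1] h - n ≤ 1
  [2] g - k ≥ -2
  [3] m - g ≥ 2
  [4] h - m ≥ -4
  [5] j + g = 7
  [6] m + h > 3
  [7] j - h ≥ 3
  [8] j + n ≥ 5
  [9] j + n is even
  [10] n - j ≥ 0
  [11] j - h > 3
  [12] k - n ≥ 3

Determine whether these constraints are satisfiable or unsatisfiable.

Unsatisfiable

Constraints 2, 3, 4, 7, 10, and 12 give h − m ≥ -4, m − g ≥ 2, g − k ≥ -2, k − n ≥ 3, n − j ≥ 0, j − h ≥ 3.
Adding all 6 inequalities: the left sides telescope to 0, and the right sides sum to (-4) + 2 + (-2) + 3 + 0 + 3 = 2. So 0 ≥ 2, which is false.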